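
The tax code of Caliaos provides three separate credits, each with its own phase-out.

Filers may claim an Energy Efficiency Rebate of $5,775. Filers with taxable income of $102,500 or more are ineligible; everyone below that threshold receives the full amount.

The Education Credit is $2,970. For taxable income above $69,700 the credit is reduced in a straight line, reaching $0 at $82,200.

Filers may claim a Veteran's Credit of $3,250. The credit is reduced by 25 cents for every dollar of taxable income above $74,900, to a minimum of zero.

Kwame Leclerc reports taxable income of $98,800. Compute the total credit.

Energy Efficiency Rebate: $98,800 is below the $102,500 cutoff, so the full $5,775 applies.
Education Credit: $98,800 is at or above $82,200, so the credit is $0.
Veteran's Credit: 25% of the $23,900 excess over $74,900 is $5,975 ≥ base, so the credit is $0.
Total: $5,775 + $0 + $0 = $5,775.

$5,775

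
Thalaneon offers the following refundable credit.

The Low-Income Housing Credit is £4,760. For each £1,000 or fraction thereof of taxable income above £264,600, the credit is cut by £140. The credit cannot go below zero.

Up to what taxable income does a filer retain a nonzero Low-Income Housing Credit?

After 33 increments the reduction is 33 × £140 = £4,620, leaving £140; one more increment wipes it out. Increment 33 ends at excess 33 × £1,000 = £33,000, so the highest qualifying income is £264,600 + £33,000 = £297,600.

£297,600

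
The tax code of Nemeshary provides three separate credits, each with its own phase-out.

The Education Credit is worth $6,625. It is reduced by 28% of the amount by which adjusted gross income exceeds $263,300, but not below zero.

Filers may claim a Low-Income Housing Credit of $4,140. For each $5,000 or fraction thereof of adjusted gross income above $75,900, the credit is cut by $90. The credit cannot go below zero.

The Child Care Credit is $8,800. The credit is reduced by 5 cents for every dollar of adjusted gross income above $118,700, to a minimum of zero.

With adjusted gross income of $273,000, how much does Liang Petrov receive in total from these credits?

$5,534

Education Credit: 28% of the $9,700 excess over $263,300 is $2,716; credit = $6,625 − $2,716 = $3,909.
Low-Income Housing Credit: income exceeds $75,900 by $197,100, which is 40 full-or-partial $5,000 increments; reduction = 40 × $90 = $3,600, leaving $540.
Child Care Credit: 5% of the $154,300 excess over $118,700 is $7,715; credit = $8,800 − $7,715 = $1,085.
Total: $3,909 + $540 + $1,085 = $5,534.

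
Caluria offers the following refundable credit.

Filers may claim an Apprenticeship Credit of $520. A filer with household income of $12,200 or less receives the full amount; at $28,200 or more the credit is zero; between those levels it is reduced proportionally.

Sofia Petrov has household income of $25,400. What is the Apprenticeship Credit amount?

Apprenticeship Credit: $25,400 is $13,200 into a $16,000 phase-out range, leaving 2,800/16,000 of the credit: $520 × 2,800/16,000 = $91.

$91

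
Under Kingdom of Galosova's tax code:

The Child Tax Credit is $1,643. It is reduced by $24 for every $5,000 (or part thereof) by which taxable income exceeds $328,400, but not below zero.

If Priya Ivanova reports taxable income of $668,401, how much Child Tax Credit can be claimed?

$0

Child Tax Credit: income exceeds $328,400 by $340,001 → 69 increments × $24 = $1,656 ≥ base, so the credit is $0.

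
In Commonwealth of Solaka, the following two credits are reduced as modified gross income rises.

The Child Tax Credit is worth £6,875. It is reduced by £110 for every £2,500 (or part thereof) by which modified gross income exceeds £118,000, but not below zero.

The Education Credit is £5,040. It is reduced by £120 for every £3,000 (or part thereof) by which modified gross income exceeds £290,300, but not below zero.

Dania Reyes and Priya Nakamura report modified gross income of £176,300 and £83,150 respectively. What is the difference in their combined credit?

£2,640

Dania (£176,300): Child Tax Credit: income exceeds £118,000 by £58,300, which is 24 full-or-partial £2,500 increments; reduction = 24 × £110 = £2,640, leaving £4,235. Education Credit: £176,300 is at or below the £290,300 threshold, so the full £5,040 applies. total £4,235 + £5,040 = £9,275
Priya (£83,150): Child Tax Credit: £83,150 is at or below the £118,000 threshold, so the full £6,875 applies. Education Credit: £83,150 is at or below the £290,300 threshold, so the full £5,040 applies. total £6,875 + £5,040 = £11,915
Difference: |£9,275 − £11,915| = £2,640.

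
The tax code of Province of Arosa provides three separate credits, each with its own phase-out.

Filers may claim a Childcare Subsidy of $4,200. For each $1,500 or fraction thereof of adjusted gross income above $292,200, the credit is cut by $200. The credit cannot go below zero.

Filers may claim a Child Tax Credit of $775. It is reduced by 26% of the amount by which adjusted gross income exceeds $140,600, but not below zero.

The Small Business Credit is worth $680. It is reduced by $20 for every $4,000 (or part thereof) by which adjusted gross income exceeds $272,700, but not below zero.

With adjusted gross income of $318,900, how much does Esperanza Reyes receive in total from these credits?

Childcare Subsidy: income exceeds $292,200 by $26,700, which is 18 full-or-partial $1,500 increments; reduction = 18 × $200 = $3,600, leaving $600.
Child Tax Credit: 26% of the $178,300 excess over $140,600 is $46,358 ≥ base, so the credit is $0.
Small Business Credit: income exceeds $272,700 by $46,200, which is 12 full-or-partial $4,000 increments; reduction = 12 × $20 = $240, leaving $440.
Total: $600 + $0 + $440 = $1,040.

$1,040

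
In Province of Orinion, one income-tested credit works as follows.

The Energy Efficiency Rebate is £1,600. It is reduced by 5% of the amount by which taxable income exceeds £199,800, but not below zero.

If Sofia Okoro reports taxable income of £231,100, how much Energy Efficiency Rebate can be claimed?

Energy Efficiency Rebate: 5% of the £31,300 excess over £199,800 is £1,565; credit = £1,600 − £1,565 = £35.

£35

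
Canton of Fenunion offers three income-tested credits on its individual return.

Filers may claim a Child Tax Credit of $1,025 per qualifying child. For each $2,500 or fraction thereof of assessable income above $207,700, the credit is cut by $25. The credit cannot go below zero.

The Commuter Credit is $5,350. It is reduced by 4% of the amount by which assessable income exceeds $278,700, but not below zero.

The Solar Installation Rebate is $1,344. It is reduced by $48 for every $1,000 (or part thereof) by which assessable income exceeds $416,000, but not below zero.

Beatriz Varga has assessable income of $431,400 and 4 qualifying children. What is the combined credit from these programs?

Child Tax Credit: base = 4 × $1,025 = $4,100. income exceeds $207,700 by $223,700, which is 90 full-or-partial $2,500 increments; reduction = 90 × $25 = $2,250, leaving $1,850.
Commuter Credit: 4% of the $152,700 excess over $278,700 is $6,108 ≥ base, so the credit is $0.
Solar Installation Rebate: income exceeds $416,000 by $15,400, which is 16 full-or-partial $1,000 increments; reduction = 16 × $48 = $768, leaving $576.
Total: $1,850 + $0 + $576 = $2,426.

$2,426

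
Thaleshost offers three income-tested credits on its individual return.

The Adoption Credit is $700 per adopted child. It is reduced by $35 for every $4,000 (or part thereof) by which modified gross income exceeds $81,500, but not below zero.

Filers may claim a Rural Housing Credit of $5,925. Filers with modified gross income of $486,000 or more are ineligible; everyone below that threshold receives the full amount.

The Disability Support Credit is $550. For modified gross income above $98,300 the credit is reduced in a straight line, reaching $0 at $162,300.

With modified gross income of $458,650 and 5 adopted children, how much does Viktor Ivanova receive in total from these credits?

$6,100

Adoption Credit: base = 5 × $700 = $3,500. income exceeds $81,500 by $377,150, which is 95 full-or-partial $4,000 increments; reduction = 95 × $35 = $3,325, leaving $175.
Rural Housing Credit: $458,650 is below the $486,000 cutoff, so the full $5,925 applies.
Disability Support Credit: $458,650 is at or above $162,300, so the credit is $0.
Total: $175 + $5,925 + $0 = $6,100.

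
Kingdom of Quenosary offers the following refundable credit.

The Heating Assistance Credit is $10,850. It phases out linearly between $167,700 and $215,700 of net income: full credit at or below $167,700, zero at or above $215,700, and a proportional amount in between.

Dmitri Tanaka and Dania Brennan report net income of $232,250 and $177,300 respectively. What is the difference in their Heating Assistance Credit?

Dmitri ($232,250): Heating Assistance Credit: $232,250 is at or above $215,700, so the credit is $0.
Dania ($177,300): Heating Assistance Credit: $177,300 is $9,600 into a $48,000 phase-out range, leaving 38,400/48,000 of the credit: $10,850 × 38,400/48,000 = $8,680.
Difference: |$0 − $8,680| = $8,680.

$8,680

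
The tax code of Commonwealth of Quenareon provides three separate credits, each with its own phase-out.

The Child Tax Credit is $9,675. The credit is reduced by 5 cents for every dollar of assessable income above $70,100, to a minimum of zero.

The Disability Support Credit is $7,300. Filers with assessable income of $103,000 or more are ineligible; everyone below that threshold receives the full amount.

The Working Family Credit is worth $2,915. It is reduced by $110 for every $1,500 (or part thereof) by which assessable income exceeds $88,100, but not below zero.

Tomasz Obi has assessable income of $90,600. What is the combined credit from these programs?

$18,645

Child Tax Credit: 5% of the $20,500 excess over $70,100 is $1,025; credit = $9,675 − $1,025 = $8,650.
Disability Support Credit: $90,600 is below the $103,000 cutoff, so the full $7,300 applies.
Working Family Credit: income exceeds $88,100 by $2,500, which is 2 full-or-partial $1,500 increments; reduction = 2 × $110 = $220, leaving $2,695.
Total: $8,650 + $7,300 + $2,695 = $18,645.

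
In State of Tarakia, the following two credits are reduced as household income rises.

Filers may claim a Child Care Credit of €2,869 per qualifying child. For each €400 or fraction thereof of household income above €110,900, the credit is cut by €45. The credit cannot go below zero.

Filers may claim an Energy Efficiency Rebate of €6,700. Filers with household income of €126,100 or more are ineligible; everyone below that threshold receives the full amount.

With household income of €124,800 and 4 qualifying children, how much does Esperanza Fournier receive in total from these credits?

€16,601

Child Care Credit: base = 4 × €2,869 = €11,476. income exceeds €110,900 by €13,900, which is 35 full-or-partial €400 increments; reduction = 35 × €45 = €1,575, leaving €9,901.
Energy Efficiency Rebate: €124,800 is below the €126,100 cutoff, so the full €6,700 applies.
Total: €9,901 + €6,700 = €16,601.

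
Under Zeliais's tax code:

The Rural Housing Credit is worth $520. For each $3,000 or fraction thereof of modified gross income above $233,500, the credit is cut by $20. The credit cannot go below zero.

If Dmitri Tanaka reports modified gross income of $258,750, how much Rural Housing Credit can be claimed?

Rural Housing Credit: income exceeds $233,500 by $25,250, which is 9 full-or-partial $3,000 increments; reduction = 9 × $20 = $180, leaving $340.

$340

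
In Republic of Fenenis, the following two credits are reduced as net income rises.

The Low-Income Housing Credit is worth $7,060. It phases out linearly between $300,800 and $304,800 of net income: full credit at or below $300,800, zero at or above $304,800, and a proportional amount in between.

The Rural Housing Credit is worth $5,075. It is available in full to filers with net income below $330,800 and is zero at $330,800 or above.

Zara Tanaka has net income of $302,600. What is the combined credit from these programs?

$8,958

Low-Income Housing Credit: $302,600 is $1,800 into a $4,000 phase-out range, leaving 2,200/4,000 of the credit: $7,060 × 2,200/4,000 = $3,883.
Rural Housing Credit: $302,600 is below the $330,800 cutoff, so the full $5,075 applies.
Total: $3,883 + $5,075 = $8,958.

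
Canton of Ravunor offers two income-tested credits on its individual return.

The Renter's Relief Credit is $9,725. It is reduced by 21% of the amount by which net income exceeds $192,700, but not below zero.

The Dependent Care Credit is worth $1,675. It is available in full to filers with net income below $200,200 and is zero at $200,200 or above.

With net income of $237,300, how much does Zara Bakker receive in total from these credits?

Renter's Relief Credit: 21% of the $44,600 excess over $192,700 is $9,366; credit = $9,725 − $9,366 = $359.
Dependent Care Credit: $237,300 meets or exceeds the $200,200 cutoff, so the credit is $0.
Total: $359 + $0 = $359.

$359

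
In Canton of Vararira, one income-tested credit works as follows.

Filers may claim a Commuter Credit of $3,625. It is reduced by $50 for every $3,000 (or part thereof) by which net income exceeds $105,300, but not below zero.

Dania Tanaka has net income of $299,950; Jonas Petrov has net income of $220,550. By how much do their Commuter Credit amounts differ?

$1,300

Dania ($299,950): Commuter Credit: income exceeds $105,300 by $194,650, which is 65 full-or-partial $3,000 increments; reduction = 65 × $50 = $3,250, leaving $375.
Jonas ($220,550): Commuter Credit: income exceeds $105,300 by $115,250, which is 39 full-or-partial $3,000 increments; reduction = 39 × $50 = $1,950, leaving $1,675.
Difference: |$375 − $1,675| = $1,300.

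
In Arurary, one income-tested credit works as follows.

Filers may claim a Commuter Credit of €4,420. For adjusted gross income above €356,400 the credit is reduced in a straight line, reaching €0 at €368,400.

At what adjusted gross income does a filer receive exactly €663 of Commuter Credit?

€366,600

€663 is 663/4,420 of the full €4,420, so 3,757/4,420 of the €12,000 range has been used: income = €356,400 + €12,000 × 3,757/4,420 = €366,600.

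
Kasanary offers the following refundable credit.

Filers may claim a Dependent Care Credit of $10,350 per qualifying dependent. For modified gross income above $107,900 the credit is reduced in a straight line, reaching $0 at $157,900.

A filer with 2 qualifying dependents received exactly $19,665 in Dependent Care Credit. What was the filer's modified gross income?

$110,400

Full credit = 2 × $10,350 = $20,700.
$19,665 is 19,665/20,700 of the full $20,700, so 1,035/20,700 of the $50,000 range has been used: income = $107,900 + $50,000 × 1,035/20,700 = $110,400.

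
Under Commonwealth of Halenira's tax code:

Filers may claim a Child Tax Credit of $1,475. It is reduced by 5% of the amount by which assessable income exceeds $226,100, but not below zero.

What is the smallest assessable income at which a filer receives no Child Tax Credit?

The credit falls by 5% of each dollar above $226,100, so it reaches zero when the excess is $1,475 / 5% = $29,500: income = $226,100 + $29,500 = $255,600.

$255,600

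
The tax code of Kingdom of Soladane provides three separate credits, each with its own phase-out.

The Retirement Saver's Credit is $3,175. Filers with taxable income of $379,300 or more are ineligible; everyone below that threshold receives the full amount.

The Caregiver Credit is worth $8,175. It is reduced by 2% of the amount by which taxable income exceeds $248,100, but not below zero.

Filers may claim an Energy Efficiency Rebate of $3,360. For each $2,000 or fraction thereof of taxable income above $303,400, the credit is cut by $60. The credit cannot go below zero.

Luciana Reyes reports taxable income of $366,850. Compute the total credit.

Retirement Saver's Credit: $366,850 is below the $379,300 cutoff, so the full $3,175 applies.
Caregiver Credit: 2% of the $118,750 excess over $248,100 is $2,375; credit = $8,175 − $2,375 = $5,800.
Energy Efficiency Rebate: income exceeds $303,400 by $63,450, which is 32 full-or-partial $2,000 increments; reduction = 32 × $60 = $1,920, leaving $1,440.
Total: $3,175 + $5,800 + $1,440 = $10,415.

$10,415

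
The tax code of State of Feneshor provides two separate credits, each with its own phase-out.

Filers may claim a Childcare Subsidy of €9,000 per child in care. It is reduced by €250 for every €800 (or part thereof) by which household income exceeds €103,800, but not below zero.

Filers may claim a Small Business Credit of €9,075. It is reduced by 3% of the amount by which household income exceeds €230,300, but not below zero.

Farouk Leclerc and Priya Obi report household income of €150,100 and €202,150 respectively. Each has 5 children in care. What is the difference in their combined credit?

Farouk (€150,100): Childcare Subsidy: base = 5 × €9,000 = €45,000. income exceeds €103,800 by €46,300, which is 58 full-or-partial €800 increments; reduction = 58 × €250 = €14,500, leaving €30,500. Small Business Credit: €150,100 is at or below the €230,300 threshold, so the full €9,075 applies. total €30,500 + €9,075 = €39,575
Priya (€202,150): Childcare Subsidy: base = 5 × €9,000 = €45,000. income exceeds €103,800 by €98,350, which is 123 full-or-partial €800 increments; reduction = 123 × €250 = €30,750, leaving €14,250. Small Business Credit: €202,150 is at or below the €230,300 threshold, so the full €9,075 applies. total €14,250 + €9,075 = €23,325
Difference: |€39,575 − €23,325| = €16,250.

€16,250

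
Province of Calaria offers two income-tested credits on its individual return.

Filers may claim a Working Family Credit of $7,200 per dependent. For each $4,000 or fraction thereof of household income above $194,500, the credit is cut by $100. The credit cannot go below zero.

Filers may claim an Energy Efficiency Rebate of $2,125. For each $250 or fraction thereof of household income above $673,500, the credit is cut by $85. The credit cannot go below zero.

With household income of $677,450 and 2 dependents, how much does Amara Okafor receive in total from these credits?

Working Family Credit: base = 2 × $7,200 = $14,400. income exceeds $194,500 by $482,950, which is 121 full-or-partial $4,000 increments; reduction = 121 × $100 = $12,100, leaving $2,300.
Energy Efficiency Rebate: income exceeds $673,500 by $3,950, which is 16 full-or-partial $250 increments; reduction = 16 × $85 = $1,360, leaving $765.
Total: $2,300 + $765 = $3,065.

$3,065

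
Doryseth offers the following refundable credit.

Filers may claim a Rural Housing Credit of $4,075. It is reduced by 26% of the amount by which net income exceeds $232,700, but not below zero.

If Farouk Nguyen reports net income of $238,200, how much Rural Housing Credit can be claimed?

$2,645

Rural Housing Credit: 26% of the $5,500 excess over $232,700 is $1,430; credit = $4,075 − $1,430 = $2,645.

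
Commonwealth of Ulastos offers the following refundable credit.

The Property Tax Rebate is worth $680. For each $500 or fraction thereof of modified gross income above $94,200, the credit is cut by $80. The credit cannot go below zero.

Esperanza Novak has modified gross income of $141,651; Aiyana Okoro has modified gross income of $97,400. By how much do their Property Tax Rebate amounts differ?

$120

Esperanza ($141,651): Property Tax Rebate: income exceeds $94,200 by $47,451 → 95 increments × $80 = $7,600 ≥ base, so the credit is $0.
Aiyana ($97,400): Property Tax Rebate: income exceeds $94,200 by $3,200, which is 7 full-or-partial $500 increments; reduction = 7 × $80 = $560, leaving $120.
Difference: |$0 − $120| = $120.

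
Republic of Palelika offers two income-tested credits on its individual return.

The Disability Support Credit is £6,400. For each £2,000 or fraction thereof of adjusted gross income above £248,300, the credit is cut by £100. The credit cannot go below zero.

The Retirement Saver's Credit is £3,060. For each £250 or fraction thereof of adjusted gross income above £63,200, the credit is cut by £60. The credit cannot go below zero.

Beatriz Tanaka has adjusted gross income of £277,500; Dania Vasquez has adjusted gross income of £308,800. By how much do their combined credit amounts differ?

Beatriz (£277,500): Disability Support Credit: income exceeds £248,300 by £29,200, which is 15 full-or-partial £2,000 increments; reduction = 15 × £100 = £1,500, leaving £4,900. Retirement Saver's Credit: income exceeds £63,200 by £214,300 → 858 increments × £60 = £51,480 ≥ base, so the credit is £0. total £4,900 + £0 = £4,900
Dania (£308,800): Disability Support Credit: income exceeds £248,300 by £60,500, which is 31 full-or-partial £2,000 increments; reduction = 31 × £100 = £3,100, leaving £3,300. Retirement Saver's Credit: income exceeds £63,200 by £245,600 → 983 increments × £60 = £58,980 ≥ base, so the credit is £0. total £3,300 + £0 = £3,300
Difference: |£4,900 − £3,300| = £1,600.

£1,600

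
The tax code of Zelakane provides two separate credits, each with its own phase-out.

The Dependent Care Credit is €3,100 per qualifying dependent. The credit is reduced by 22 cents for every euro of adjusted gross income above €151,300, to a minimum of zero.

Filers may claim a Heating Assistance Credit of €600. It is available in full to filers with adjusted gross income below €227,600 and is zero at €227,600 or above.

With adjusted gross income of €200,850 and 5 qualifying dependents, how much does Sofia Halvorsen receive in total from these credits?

€5,199

Dependent Care Credit: base = 5 × €3,100 = €15,500. 22% of the €49,550 excess over €151,300 is €10,901; credit = €15,500 − €10,901 = €4,599.
Heating Assistance Credit: €200,850 is below the €227,600 cutoff, so the full €600 applies.
Total: €4,599 + €600 = €5,199.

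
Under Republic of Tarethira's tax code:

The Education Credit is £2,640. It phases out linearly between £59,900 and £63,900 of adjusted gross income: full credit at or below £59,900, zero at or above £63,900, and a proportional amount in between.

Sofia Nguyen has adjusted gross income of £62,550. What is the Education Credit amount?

£891

Education Credit: £62,550 is £2,650 into a £4,000 phase-out range, leaving 1,350/4,000 of the credit: £2,640 × 1,350/4,000 = £891.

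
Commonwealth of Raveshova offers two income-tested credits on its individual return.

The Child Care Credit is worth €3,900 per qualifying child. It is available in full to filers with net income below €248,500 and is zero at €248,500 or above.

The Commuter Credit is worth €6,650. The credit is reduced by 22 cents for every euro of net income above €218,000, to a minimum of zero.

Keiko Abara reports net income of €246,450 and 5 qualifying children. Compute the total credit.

€19,891

Child Care Credit: base = 5 × €3,900 = €19,500. €246,450 is below the €248,500 cutoff, so the full €19,500 applies.
Commuter Credit: 22% of the €28,450 excess over €218,000 is €6,259; credit = €6,650 − €6,259 = €391.
Total: €19,500 + €391 = €19,891.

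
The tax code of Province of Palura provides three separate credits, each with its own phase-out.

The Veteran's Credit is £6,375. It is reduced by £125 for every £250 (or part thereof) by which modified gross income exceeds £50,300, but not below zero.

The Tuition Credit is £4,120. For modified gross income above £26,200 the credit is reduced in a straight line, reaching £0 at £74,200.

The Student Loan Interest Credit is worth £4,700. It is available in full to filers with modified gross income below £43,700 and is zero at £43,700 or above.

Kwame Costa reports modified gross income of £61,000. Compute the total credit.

Veteran's Credit: income exceeds £50,300 by £10,700, which is 43 full-or-partial £250 increments; reduction = 43 × £125 = £5,375, leaving £1,000.
Tuition Credit: £61,000 is £34,800 into a £48,000 phase-out range, leaving 13,200/48,000 of the credit: £4,120 × 13,200/48,000 = £1,133.
Student Loan Interest Credit: £61,000 meets or exceeds the £43,700 cutoff, so the credit is £0.
Total: £1,000 + £1,133 + £0 = £2,133.

£2,133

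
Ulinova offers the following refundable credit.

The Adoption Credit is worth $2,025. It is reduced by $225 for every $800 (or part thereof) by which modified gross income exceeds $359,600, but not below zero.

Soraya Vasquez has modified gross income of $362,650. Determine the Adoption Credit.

Adoption Credit: income exceeds $359,600 by $3,050, which is 4 full-or-partial $800 increments; reduction = 4 × $225 = $900, leaving $1,125.

$1,125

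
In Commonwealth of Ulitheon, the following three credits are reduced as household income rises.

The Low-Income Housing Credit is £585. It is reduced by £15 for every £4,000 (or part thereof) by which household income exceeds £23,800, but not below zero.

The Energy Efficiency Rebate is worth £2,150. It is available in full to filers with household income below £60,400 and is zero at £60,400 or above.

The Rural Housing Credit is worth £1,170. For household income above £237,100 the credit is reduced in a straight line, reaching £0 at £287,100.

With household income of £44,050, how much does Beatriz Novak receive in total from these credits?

£3,815

Low-Income Housing Credit: income exceeds £23,800 by £20,250, which is 6 full-or-partial £4,000 increments; reduction = 6 × £15 = £90, leaving £495.
Energy Efficiency Rebate: £44,050 is below the £60,400 cutoff, so the full £2,150 applies.
Rural Housing Credit: £44,050 is at or below the £237,100 threshold, so the full £1,170 applies.
Total: £495 + £2,150 + £1,170 = £3,815.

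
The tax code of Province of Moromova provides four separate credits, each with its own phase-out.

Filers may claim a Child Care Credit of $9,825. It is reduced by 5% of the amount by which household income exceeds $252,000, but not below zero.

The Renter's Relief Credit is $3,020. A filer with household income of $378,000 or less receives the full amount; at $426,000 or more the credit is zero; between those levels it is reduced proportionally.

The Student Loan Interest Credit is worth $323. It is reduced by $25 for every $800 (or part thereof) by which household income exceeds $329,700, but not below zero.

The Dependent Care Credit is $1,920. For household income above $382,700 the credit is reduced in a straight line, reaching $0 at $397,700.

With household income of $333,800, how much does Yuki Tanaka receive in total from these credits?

Child Care Credit: 5% of the $81,800 excess over $252,000 is $4,090; credit = $9,825 − $4,090 = $5,735.
Renter's Relief Credit: $333,800 is at or below the $378,000 threshold, so the full $3,020 applies.
Student Loan Interest Credit: income exceeds $329,700 by $4,100, which is 6 full-or-partial $800 increments; reduction = 6 × $25 = $150, leaving $173.
Dependent Care Credit: $333,800 is at or below the $382,700 threshold, so the full $1,920 applies.
Total: $5,735 + $3,020 + $173 + $1,920 = $10,848.

$10,848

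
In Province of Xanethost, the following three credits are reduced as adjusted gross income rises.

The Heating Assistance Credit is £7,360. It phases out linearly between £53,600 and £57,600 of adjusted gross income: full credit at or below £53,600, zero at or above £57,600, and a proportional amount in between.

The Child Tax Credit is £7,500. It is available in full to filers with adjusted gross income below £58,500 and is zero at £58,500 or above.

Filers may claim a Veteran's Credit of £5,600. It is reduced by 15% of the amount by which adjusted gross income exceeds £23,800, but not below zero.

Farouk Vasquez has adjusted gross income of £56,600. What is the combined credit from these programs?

Heating Assistance Credit: £56,600 is £3,000 into a £4,000 phase-out range, leaving 1,000/4,000 of the credit: £7,360 × 1,000/4,000 = £1,840.
Child Tax Credit: £56,600 is below the £58,500 cutoff, so the full £7,500 applies.
Veteran's Credit: 15% of the £32,800 excess over £23,800 is £4,920; credit = £5,600 − £4,920 = £680.
Total: £1,840 + £7,500 + £680 = £10,020.

£10,020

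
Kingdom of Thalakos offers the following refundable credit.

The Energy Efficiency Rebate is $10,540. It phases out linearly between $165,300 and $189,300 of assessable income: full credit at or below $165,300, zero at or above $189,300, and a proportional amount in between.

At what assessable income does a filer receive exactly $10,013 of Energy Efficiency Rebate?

$166,500

$10,013 is 10,013/10,540 of the full $10,540, so 527/10,540 of the $24,000 range has been used: income = $165,300 + $24,000 × 527/10,540 = $166,500.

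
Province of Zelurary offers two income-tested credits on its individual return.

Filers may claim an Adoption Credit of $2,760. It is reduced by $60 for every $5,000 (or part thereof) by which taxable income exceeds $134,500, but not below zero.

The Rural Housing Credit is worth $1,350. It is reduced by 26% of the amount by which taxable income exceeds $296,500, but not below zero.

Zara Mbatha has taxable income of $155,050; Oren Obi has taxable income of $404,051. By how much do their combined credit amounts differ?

Zara ($155,050): Adoption Credit: income exceeds $134,500 by $20,550, which is 5 full-or-partial $5,000 increments; reduction = 5 × $60 = $300, leaving $2,460. Rural Housing Credit: $155,050 is at or below the $296,500 threshold, so the full $1,350 applies. total $2,460 + $1,350 = $3,810
Oren ($404,051): Adoption Credit: income exceeds $134,500 by $269,551 → 54 increments × $60 = $3,240 ≥ base, so the credit is $0. Rural Housing Credit: 26% of the $107,551 excess over $296,500 is $27,963.26 ≥ base, so the credit is $0. total $0 + $0 = $0
Difference: |$3,810 − $0| = $3,810.

$3,810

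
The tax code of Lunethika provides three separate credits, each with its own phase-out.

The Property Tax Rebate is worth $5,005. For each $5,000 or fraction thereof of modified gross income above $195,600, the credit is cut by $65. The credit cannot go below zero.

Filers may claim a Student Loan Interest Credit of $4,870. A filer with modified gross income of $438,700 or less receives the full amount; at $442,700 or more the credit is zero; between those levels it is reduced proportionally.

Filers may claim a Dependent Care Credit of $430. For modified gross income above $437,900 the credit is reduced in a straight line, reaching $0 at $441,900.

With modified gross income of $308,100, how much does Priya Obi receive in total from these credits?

Property Tax Rebate: income exceeds $195,600 by $112,500, which is 23 full-or-partial $5,000 increments; reduction = 23 × $65 = $1,495, leaving $3,510.
Student Loan Interest Credit: $308,100 is at or below the $438,700 threshold, so the full $4,870 applies.
Dependent Care Credit: $308,100 is at or below the $437,900 threshold, so the full $430 applies.
Total: $3,510 + $4,870 + $430 = $8,810.

$8,810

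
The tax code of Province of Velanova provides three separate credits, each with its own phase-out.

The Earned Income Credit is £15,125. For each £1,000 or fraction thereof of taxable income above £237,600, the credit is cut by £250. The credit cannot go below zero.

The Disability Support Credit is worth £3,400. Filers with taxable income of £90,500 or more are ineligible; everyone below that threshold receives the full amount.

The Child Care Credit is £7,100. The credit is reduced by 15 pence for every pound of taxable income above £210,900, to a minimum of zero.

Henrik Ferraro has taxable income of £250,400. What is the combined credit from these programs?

Earned Income Credit: income exceeds £237,600 by £12,800, which is 13 full-or-partial £1,000 increments; reduction = 13 × £250 = £3,250, leaving £11,875.
Disability Support Credit: £250,400 meets or exceeds the £90,500 cutoff, so the credit is £0.
Child Care Credit: 15% of the £39,500 excess over £210,900 is £5,925; credit = £7,100 − £5,925 = £1,175.
Total: £11,875 + £0 + £1,175 = £13,050.

£13,050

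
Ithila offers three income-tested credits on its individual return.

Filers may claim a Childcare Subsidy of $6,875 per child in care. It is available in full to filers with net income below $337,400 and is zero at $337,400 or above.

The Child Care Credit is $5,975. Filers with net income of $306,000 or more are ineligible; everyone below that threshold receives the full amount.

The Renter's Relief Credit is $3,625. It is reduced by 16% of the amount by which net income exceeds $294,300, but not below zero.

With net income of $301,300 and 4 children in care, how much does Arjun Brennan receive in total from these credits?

Childcare Subsidy: base = 4 × $6,875 = $27,500. $301,300 is below the $337,400 cutoff, so the full $27,500 applies.
Child Care Credit: $301,300 is below the $306,000 cutoff, so the full $5,975 applies.
Renter's Relief Credit: 16% of the $7,000 excess over $294,300 is $1,120; credit = $3,625 − $1,120 = $2,505.
Total: $27,500 + $5,975 + $2,505 = $35,980.

$35,980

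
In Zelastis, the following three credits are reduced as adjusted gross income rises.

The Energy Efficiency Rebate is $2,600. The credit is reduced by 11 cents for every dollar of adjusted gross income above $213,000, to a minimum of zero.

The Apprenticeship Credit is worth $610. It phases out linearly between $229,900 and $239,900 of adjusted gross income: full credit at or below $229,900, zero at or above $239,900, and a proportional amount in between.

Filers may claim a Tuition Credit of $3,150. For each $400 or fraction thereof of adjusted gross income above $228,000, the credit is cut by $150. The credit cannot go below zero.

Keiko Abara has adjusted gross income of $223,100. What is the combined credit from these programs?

$5,249

Energy Efficiency Rebate: 11% of the $10,100 excess over $213,000 is $1,111; credit = $2,600 − $1,111 = $1,489.
Apprenticeship Credit: $223,100 is at or below the $229,900 threshold, so the full $610 applies.
Tuition Credit: $223,100 is at or below the $228,000 threshold, so the full $3,150 applies.
Total: $1,489 + $610 + $3,150 = $5,249.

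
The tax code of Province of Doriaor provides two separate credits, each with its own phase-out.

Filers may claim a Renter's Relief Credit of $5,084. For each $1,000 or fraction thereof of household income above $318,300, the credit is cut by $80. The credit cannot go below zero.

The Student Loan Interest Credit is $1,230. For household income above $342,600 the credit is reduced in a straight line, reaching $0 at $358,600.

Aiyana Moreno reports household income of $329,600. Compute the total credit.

$5,354

Renter's Relief Credit: income exceeds $318,300 by $11,300, which is 12 full-or-partial $1,000 increments; reduction = 12 × $80 = $960, leaving $4,124.
Student Loan Interest Credit: $329,600 is at or below the $342,600 threshold, so the full $1,230 applies.
Total: $4,124 + $1,230 = $5,354.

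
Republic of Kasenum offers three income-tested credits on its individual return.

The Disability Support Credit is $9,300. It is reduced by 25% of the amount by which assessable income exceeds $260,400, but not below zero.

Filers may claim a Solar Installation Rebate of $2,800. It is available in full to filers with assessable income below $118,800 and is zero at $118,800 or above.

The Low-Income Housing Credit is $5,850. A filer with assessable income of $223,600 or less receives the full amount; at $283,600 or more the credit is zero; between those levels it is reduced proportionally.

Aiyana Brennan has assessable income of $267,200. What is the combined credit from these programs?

Disability Support Credit: 25% of the $6,800 excess over $260,400 is $1,700; credit = $9,300 − $1,700 = $7,600.
Solar Installation Rebate: $267,200 meets or exceeds the $118,800 cutoff, so the credit is $0.
Low-Income Housing Credit: $267,200 is $43,600 into a $60,000 phase-out range, leaving 16,400/60,000 of the credit: $5,850 × 16,400/60,000 = $1,599.
Total: $7,600 + $0 + $1,599 = $9,199.

$9,199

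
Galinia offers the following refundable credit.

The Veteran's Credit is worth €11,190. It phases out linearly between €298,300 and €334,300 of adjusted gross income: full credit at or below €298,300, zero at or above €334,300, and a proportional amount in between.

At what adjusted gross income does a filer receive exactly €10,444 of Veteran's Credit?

€10,444 is 10,444/11,190 of the full €11,190, so 746/11,190 of the €36,000 range has been used: income = €298,300 + €36,000 × 746/11,190 = €300,700.

€300,700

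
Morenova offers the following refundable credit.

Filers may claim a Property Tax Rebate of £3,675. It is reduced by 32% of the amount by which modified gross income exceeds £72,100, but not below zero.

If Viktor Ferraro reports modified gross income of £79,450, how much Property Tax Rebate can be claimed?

£1,323

Property Tax Rebate: 32% of the £7,350 excess over £72,100 is £2,352; credit = £3,675 − £2,352 = £1,323.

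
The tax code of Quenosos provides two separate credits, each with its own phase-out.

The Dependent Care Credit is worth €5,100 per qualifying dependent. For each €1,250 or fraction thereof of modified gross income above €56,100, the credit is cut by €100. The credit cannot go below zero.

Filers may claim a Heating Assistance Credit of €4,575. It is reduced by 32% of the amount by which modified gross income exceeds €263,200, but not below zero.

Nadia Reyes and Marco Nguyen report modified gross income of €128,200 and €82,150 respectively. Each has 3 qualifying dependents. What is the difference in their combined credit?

Nadia (€128,200): Dependent Care Credit: base = 3 × €5,100 = €15,300. income exceeds €56,100 by €72,100, which is 58 full-or-partial €1,250 increments; reduction = 58 × €100 = €5,800, leaving €9,500. Heating Assistance Credit: €128,200 is at or below the €263,200 threshold, so the full €4,575 applies. total €9,500 + €4,575 = €14,075
Marco (€82,150): Dependent Care Credit: base = 3 × €5,100 = €15,300. income exceeds €56,100 by €26,050, which is 21 full-or-partial €1,250 increments; reduction = 21 × €100 = €2,100, leaving €13,200. Heating Assistance Credit: €82,150 is at or below the €263,200 threshold, so the full €4,575 applies. total €13,200 + €4,575 = €17,775
Difference: |€14,075 − €17,775| = €3,700.

€3,700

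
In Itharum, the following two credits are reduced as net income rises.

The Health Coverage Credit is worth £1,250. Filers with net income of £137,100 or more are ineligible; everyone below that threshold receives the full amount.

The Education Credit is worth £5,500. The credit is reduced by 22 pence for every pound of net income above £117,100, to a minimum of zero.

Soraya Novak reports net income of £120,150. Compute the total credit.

£6,079

Health Coverage Credit: £120,150 is below the £137,100 cutoff, so the full £1,250 applies.
Education Credit: 22% of the £3,050 excess over £117,100 is £671; credit = £5,500 − £671 = £4,829.
Total: £1,250 + £4,829 = £6,079.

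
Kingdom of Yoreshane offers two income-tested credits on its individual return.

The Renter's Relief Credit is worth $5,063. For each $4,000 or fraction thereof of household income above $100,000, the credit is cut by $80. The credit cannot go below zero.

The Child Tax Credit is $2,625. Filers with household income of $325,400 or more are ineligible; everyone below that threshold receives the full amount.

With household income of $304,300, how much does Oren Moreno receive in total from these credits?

$3,528

Renter's Relief Credit: income exceeds $100,000 by $204,300, which is 52 full-or-partial $4,000 increments; reduction = 52 × $80 = $4,160, leaving $903.
Child Tax Credit: $304,300 is below the $325,400 cutoff, so the full $2,625 applies.
Total: $903 + $2,625 = $3,528.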